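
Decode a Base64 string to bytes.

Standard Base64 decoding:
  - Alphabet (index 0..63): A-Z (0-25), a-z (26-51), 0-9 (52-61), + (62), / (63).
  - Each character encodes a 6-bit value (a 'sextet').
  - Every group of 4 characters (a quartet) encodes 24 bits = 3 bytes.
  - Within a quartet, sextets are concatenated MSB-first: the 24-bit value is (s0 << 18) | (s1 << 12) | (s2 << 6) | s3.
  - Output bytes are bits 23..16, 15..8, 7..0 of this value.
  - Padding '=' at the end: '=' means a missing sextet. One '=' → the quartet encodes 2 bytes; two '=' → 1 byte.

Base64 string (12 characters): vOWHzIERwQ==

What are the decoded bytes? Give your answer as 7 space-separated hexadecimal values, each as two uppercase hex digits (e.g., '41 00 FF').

Answer: BC E5 87 CC 81 11 C1

Derivation:
After char 0 ('v'=47): chars_in_quartet=1 acc=0x2F bytes_emitted=0
After char 1 ('O'=14): chars_in_quartet=2 acc=0xBCE bytes_emitted=0
After char 2 ('W'=22): chars_in_quartet=3 acc=0x2F396 bytes_emitted=0
After char 3 ('H'=7): chars_in_quartet=4 acc=0xBCE587 -> emit BC E5 87, reset; bytes_emitted=3
After char 4 ('z'=51): chars_in_quartet=1 acc=0x33 bytes_emitted=3
After char 5 ('I'=8): chars_in_quartet=2 acc=0xCC8 bytes_emitted=3
After char 6 ('E'=4): chars_in_quartet=3 acc=0x33204 bytes_emitted=3
After char 7 ('R'=17): chars_in_quartet=4 acc=0xCC8111 -> emit CC 81 11, reset; bytes_emitted=6
After char 8 ('w'=48): chars_in_quartet=1 acc=0x30 bytes_emitted=6
After char 9 ('Q'=16): chars_in_quartet=2 acc=0xC10 bytes_emitted=6
Padding '==': partial quartet acc=0xC10 -> emit C1; bytes_emitted=7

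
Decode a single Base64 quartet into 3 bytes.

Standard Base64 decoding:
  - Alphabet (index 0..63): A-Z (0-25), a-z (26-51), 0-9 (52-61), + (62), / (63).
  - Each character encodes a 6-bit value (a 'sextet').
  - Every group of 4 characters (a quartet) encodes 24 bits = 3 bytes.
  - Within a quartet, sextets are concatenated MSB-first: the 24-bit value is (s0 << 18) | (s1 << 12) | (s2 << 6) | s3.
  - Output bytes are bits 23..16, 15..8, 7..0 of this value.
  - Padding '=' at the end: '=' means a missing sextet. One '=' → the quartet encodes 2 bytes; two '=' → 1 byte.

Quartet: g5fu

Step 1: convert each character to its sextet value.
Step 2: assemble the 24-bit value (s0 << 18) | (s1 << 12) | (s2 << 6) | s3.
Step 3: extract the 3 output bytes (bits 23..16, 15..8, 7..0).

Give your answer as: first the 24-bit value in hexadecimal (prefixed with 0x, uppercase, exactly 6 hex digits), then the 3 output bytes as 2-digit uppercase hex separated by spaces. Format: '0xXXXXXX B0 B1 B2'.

Answer: 0x8397EE 83 97 EE

Derivation:
Sextets: g=32, 5=57, f=31, u=46
24-bit: (32<<18) | (57<<12) | (31<<6) | 46
      = 0x800000 | 0x039000 | 0x0007C0 | 0x00002E
      = 0x8397EE
Bytes: (v>>16)&0xFF=83, (v>>8)&0xFF=97, v&0xFF=EE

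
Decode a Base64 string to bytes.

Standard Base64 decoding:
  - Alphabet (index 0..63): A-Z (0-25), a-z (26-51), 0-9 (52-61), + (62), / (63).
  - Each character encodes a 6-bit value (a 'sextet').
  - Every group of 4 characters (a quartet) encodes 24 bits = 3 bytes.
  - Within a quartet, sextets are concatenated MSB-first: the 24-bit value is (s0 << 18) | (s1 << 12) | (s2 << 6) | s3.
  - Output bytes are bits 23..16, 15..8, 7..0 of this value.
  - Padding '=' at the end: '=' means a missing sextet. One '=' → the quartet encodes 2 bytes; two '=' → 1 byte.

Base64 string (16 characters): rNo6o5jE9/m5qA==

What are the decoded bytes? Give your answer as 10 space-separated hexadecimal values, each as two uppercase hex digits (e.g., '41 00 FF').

Answer: AC DA 3A A3 98 C4 F7 F9 B9 A8

Derivation:
After char 0 ('r'=43): chars_in_quartet=1 acc=0x2B bytes_emitted=0
After char 1 ('N'=13): chars_in_quartet=2 acc=0xACD bytes_emitted=0
After char 2 ('o'=40): chars_in_quartet=3 acc=0x2B368 bytes_emitted=0
After char 3 ('6'=58): chars_in_quartet=4 acc=0xACDA3A -> emit AC DA 3A, reset; bytes_emitted=3
After char 4 ('o'=40): chars_in_quartet=1 acc=0x28 bytes_emitted=3
After char 5 ('5'=57): chars_in_quartet=2 acc=0xA39 bytes_emitted=3
After char 6 ('j'=35): chars_in_quartet=3 acc=0x28E63 bytes_emitted=3
After char 7 ('E'=4): chars_in_quartet=4 acc=0xA398C4 -> emit A3 98 C4, reset; bytes_emitted=6
After char 8 ('9'=61): chars_in_quartet=1 acc=0x3D bytes_emitted=6
After char 9 ('/'=63): chars_in_quartet=2 acc=0xF7F bytes_emitted=6
After char 10 ('m'=38): chars_in_quartet=3 acc=0x3DFE6 bytes_emitted=6
After char 11 ('5'=57): chars_in_quartet=4 acc=0xF7F9B9 -> emit F7 F9 B9, reset; bytes_emitted=9
After char 12 ('q'=42): chars_in_quartet=1 acc=0x2A bytes_emitted=9
After char 13 ('A'=0): chars_in_quartet=2 acc=0xA80 bytes_emitted=9
Padding '==': partial quartet acc=0xA80 -> emit A8; bytes_emitted=10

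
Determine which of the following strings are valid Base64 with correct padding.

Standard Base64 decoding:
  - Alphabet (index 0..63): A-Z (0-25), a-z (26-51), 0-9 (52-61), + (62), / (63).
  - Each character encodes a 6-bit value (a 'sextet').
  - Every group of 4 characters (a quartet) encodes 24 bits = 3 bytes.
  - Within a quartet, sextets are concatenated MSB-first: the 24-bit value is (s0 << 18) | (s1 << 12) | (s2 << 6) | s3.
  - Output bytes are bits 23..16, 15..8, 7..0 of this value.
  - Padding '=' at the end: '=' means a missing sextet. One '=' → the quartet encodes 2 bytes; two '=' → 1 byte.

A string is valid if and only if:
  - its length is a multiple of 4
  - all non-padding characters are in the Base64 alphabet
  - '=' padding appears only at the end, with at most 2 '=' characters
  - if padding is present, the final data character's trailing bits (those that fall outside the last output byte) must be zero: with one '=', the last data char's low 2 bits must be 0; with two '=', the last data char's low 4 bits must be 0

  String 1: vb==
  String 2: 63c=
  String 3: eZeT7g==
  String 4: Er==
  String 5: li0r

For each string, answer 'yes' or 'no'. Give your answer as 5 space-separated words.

String 1: 'vb==' → invalid (bad trailing bits)
String 2: '63c=' → valid
String 3: 'eZeT7g==' → valid
String 4: 'Er==' → invalid (bad trailing bits)
String 5: 'li0r' → valid

Answer: no yes yes no yes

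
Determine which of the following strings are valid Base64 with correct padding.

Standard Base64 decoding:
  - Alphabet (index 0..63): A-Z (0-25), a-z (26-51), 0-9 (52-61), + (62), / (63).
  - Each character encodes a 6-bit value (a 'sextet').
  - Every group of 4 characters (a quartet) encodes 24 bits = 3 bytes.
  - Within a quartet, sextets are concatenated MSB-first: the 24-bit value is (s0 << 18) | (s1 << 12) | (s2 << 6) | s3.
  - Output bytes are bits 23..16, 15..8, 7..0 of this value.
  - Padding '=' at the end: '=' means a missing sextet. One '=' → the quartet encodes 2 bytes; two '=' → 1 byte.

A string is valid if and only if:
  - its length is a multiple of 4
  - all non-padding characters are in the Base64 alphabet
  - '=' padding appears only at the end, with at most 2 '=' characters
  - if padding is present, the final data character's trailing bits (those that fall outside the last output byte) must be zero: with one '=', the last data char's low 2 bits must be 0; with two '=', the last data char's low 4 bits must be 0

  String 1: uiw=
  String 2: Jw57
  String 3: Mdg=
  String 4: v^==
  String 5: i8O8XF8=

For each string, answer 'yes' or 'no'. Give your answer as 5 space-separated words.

Answer: yes yes yes no yes

Derivation:
String 1: 'uiw=' → valid
String 2: 'Jw57' → valid
String 3: 'Mdg=' → valid
String 4: 'v^==' → invalid (bad char(s): ['^'])
String 5: 'i8O8XF8=' → valid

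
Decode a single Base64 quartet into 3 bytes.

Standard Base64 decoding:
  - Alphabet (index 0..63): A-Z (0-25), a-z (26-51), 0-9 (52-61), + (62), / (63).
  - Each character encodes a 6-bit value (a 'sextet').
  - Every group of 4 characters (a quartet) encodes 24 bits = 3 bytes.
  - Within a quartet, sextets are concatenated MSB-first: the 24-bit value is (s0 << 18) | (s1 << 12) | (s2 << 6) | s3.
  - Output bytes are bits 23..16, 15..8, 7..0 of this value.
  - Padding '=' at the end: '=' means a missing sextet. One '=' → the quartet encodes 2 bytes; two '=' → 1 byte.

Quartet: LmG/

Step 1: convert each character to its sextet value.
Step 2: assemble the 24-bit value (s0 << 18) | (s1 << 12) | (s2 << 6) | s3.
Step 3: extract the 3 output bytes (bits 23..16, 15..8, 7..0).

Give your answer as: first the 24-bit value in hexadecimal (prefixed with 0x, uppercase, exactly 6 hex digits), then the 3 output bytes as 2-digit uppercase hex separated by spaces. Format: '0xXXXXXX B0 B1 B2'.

Answer: 0x2E61BF 2E 61 BF

Derivation:
Sextets: L=11, m=38, G=6, /=63
24-bit: (11<<18) | (38<<12) | (6<<6) | 63
      = 0x2C0000 | 0x026000 | 0x000180 | 0x00003F
      = 0x2E61BF
Bytes: (v>>16)&0xFF=2E, (v>>8)&0xFF=61, v&0xFF=BF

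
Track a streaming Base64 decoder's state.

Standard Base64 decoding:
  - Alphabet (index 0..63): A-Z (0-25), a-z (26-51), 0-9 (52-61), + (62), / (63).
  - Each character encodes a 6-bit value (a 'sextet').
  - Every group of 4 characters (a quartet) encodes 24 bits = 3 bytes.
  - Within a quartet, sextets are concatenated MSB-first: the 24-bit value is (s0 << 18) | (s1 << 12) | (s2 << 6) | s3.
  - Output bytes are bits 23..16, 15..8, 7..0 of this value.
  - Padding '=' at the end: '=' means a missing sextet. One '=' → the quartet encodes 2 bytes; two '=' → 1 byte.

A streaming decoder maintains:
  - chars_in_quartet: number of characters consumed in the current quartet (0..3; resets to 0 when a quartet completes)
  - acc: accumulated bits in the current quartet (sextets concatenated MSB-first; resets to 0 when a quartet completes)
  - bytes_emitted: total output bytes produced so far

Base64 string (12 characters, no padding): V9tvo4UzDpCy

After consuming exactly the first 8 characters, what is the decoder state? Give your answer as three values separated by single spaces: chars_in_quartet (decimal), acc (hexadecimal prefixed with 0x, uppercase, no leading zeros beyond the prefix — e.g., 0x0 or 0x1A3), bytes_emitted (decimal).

Answer: 0 0x0 6

Derivation:
After char 0 ('V'=21): chars_in_quartet=1 acc=0x15 bytes_emitted=0
After char 1 ('9'=61): chars_in_quartet=2 acc=0x57D bytes_emitted=0
After char 2 ('t'=45): chars_in_quartet=3 acc=0x15F6D bytes_emitted=0
After char 3 ('v'=47): chars_in_quartet=4 acc=0x57DB6F -> emit 57 DB 6F, reset; bytes_emitted=3
After char 4 ('o'=40): chars_in_quartet=1 acc=0x28 bytes_emitted=3
After char 5 ('4'=56): chars_in_quartet=2 acc=0xA38 bytes_emitted=3
After char 6 ('U'=20): chars_in_quartet=3 acc=0x28E14 bytes_emitted=3
After char 7 ('z'=51): chars_in_quartet=4 acc=0xA38533 -> emit A3 85 33, reset; bytes_emitted=6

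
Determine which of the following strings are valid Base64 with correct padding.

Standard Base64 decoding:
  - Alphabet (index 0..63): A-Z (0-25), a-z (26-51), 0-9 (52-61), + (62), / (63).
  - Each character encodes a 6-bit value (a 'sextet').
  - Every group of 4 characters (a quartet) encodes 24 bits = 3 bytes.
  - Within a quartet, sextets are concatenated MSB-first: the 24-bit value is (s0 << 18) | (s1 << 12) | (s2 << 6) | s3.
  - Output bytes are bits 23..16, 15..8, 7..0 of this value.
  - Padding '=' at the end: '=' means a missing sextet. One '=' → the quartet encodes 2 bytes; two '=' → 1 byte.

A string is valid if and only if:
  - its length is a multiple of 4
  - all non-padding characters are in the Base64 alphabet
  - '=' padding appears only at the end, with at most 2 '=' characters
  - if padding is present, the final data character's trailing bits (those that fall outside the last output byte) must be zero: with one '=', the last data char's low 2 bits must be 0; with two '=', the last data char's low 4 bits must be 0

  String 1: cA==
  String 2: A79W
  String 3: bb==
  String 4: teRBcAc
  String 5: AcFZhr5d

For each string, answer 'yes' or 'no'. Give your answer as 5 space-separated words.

String 1: 'cA==' → valid
String 2: 'A79W' → valid
String 3: 'bb==' → invalid (bad trailing bits)
String 4: 'teRBcAc' → invalid (len=7 not mult of 4)
String 5: 'AcFZhr5d' → valid

Answer: yes yes no no yes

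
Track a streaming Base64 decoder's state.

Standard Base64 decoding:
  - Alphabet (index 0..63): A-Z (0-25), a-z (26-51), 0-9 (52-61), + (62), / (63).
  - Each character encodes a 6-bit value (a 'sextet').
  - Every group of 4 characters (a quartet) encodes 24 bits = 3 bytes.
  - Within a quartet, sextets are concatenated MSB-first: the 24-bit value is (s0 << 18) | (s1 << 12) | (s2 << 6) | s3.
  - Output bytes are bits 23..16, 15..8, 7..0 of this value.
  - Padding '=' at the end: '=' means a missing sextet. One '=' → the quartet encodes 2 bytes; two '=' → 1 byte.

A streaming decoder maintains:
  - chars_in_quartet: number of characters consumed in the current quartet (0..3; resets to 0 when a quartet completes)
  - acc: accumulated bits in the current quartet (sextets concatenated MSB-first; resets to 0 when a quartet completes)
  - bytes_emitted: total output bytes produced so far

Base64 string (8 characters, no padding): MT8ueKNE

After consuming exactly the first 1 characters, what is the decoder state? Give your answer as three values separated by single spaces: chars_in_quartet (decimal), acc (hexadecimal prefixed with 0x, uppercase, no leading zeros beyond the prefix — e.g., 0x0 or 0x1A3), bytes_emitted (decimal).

Answer: 1 0xC 0

Derivation:
After char 0 ('M'=12): chars_in_quartet=1 acc=0xC bytes_emitted=0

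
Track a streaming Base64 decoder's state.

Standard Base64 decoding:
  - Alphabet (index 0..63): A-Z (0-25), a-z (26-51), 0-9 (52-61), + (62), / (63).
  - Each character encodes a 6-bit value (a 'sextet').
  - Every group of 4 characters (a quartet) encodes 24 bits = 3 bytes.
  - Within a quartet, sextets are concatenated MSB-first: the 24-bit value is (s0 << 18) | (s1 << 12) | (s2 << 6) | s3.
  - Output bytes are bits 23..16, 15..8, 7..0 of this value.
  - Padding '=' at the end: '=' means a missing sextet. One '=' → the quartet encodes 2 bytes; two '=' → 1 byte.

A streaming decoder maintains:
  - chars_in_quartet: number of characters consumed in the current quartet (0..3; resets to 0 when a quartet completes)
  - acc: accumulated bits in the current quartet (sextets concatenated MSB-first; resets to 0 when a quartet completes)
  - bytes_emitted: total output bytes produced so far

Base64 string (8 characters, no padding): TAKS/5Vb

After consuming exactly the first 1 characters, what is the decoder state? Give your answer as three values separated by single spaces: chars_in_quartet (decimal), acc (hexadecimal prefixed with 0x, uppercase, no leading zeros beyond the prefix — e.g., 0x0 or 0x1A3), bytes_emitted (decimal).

After char 0 ('T'=19): chars_in_quartet=1 acc=0x13 bytes_emitted=0

Answer: 1 0x13 0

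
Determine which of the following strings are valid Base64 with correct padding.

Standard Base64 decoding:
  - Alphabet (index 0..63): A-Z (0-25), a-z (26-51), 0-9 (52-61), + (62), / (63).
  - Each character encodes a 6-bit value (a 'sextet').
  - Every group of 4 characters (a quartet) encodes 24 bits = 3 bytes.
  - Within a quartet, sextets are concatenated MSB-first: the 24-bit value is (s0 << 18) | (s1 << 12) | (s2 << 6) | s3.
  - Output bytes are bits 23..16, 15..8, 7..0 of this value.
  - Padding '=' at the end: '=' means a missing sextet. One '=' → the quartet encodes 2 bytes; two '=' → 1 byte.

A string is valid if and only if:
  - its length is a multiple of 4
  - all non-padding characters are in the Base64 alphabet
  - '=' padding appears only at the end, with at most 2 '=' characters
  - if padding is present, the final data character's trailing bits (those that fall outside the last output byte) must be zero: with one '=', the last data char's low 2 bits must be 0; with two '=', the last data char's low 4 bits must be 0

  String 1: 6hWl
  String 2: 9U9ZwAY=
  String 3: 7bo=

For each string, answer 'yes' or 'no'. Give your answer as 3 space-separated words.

Answer: yes yes yes

Derivation:
String 1: '6hWl' → valid
String 2: '9U9ZwAY=' → valid
String 3: '7bo=' → valid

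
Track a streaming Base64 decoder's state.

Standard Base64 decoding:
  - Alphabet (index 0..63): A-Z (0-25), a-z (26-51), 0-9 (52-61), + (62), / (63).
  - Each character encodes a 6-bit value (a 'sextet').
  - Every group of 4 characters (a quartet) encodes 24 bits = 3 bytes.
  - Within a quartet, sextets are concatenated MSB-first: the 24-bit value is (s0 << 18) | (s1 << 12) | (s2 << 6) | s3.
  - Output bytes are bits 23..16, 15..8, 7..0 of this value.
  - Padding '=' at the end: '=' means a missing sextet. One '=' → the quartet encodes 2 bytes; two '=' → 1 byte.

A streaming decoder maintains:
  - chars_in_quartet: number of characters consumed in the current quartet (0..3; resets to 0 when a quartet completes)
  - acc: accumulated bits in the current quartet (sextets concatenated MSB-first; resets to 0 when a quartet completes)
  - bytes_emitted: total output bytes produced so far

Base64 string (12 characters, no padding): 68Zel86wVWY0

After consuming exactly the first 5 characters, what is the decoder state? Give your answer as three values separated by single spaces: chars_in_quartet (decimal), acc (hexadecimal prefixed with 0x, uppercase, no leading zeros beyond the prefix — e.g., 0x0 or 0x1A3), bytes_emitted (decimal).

Answer: 1 0x25 3

Derivation:
After char 0 ('6'=58): chars_in_quartet=1 acc=0x3A bytes_emitted=0
After char 1 ('8'=60): chars_in_quartet=2 acc=0xEBC bytes_emitted=0
After char 2 ('Z'=25): chars_in_quartet=3 acc=0x3AF19 bytes_emitted=0
After char 3 ('e'=30): chars_in_quartet=4 acc=0xEBC65E -> emit EB C6 5E, reset; bytes_emitted=3
After char 4 ('l'=37): chars_in_quartet=1 acc=0x25 bytes_emitted=3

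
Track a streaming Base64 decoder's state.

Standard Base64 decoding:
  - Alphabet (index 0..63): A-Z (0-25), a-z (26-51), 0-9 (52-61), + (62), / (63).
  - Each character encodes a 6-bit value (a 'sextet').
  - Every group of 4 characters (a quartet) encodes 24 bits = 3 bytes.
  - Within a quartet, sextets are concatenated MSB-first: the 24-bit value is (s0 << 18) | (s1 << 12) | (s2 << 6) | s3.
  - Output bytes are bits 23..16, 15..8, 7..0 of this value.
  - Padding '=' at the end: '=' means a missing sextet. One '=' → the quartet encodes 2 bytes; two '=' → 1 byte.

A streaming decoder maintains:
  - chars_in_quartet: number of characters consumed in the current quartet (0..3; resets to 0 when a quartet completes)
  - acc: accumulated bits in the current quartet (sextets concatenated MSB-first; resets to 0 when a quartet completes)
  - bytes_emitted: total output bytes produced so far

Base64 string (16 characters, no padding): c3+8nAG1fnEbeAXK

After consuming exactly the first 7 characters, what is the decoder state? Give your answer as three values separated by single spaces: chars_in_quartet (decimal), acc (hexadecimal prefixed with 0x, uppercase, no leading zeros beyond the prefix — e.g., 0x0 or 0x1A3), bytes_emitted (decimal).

After char 0 ('c'=28): chars_in_quartet=1 acc=0x1C bytes_emitted=0
After char 1 ('3'=55): chars_in_quartet=2 acc=0x737 bytes_emitted=0
After char 2 ('+'=62): chars_in_quartet=3 acc=0x1CDFE bytes_emitted=0
After char 3 ('8'=60): chars_in_quartet=4 acc=0x737FBC -> emit 73 7F BC, reset; bytes_emitted=3
After char 4 ('n'=39): chars_in_quartet=1 acc=0x27 bytes_emitted=3
After char 5 ('A'=0): chars_in_quartet=2 acc=0x9C0 bytes_emitted=3
After char 6 ('G'=6): chars_in_quartet=3 acc=0x27006 bytes_emitted=3

Answer: 3 0x27006 3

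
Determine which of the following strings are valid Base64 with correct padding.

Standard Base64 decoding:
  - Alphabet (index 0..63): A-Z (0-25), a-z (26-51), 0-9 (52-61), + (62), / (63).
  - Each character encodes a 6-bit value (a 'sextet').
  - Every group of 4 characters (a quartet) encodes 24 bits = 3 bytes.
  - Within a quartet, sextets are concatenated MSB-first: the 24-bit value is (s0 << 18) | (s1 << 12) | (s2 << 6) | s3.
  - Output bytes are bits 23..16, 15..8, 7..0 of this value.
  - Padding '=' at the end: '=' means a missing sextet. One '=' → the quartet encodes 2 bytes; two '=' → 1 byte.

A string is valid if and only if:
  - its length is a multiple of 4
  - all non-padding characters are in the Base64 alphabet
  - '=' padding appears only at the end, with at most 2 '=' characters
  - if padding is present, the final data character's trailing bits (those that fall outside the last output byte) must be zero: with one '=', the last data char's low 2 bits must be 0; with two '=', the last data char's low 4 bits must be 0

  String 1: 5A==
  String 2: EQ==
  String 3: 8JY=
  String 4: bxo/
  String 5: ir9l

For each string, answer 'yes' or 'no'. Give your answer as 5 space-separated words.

Answer: yes yes yes yes yes

Derivation:
String 1: '5A==' → valid
String 2: 'EQ==' → valid
String 3: '8JY=' → valid
String 4: 'bxo/' → valid
String 5: 'ir9l' → valid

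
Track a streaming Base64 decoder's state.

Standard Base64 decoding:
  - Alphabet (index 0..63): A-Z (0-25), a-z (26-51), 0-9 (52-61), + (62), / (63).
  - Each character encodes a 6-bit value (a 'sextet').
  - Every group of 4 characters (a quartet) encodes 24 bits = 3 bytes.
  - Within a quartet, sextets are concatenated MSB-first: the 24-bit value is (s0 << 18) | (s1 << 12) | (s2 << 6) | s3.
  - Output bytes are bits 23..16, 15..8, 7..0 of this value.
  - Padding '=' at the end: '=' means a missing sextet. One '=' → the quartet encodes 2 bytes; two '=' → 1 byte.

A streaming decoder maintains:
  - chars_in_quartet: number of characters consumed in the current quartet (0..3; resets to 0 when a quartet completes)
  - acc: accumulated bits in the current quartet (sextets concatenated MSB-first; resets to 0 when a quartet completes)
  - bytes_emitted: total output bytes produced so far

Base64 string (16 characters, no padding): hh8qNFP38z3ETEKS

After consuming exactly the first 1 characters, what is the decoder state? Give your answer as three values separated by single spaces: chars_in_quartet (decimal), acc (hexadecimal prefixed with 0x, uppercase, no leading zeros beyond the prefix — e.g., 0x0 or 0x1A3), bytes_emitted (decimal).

Answer: 1 0x21 0

Derivation:
After char 0 ('h'=33): chars_in_quartet=1 acc=0x21 bytes_emitted=0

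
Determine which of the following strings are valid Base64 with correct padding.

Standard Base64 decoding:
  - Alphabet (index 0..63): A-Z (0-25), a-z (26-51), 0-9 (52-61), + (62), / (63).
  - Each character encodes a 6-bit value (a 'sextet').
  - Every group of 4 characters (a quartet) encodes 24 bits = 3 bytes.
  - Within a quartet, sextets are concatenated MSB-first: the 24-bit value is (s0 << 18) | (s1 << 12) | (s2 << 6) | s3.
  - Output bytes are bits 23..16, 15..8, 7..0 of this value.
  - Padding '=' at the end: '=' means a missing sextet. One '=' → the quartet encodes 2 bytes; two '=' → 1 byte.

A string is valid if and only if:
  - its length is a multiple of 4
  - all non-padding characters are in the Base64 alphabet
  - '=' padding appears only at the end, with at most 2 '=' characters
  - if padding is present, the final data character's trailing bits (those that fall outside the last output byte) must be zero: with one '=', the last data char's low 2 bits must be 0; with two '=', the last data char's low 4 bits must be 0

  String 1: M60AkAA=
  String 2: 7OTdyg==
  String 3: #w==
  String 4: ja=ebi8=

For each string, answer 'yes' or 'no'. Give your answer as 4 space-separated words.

String 1: 'M60AkAA=' → valid
String 2: '7OTdyg==' → valid
String 3: '#w==' → invalid (bad char(s): ['#'])
String 4: 'ja=ebi8=' → invalid (bad char(s): ['=']; '=' in middle)

Answer: yes yes no no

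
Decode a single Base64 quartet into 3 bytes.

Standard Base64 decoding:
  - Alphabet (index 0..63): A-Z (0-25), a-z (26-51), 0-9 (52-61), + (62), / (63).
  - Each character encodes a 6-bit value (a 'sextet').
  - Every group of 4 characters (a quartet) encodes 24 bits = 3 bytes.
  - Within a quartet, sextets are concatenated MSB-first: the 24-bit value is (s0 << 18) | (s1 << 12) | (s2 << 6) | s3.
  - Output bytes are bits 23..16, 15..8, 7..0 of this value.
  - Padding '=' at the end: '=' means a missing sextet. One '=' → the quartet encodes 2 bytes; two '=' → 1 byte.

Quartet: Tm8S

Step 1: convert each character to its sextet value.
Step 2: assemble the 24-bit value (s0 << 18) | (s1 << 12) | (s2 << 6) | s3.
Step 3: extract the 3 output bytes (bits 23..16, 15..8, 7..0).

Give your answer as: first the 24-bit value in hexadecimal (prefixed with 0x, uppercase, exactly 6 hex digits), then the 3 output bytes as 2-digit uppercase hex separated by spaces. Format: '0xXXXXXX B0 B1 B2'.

Answer: 0x4E6F12 4E 6F 12

Derivation:
Sextets: T=19, m=38, 8=60, S=18
24-bit: (19<<18) | (38<<12) | (60<<6) | 18
      = 0x4C0000 | 0x026000 | 0x000F00 | 0x000012
      = 0x4E6F12
Bytes: (v>>16)&0xFF=4E, (v>>8)&0xFF=6F, v&0xFF=12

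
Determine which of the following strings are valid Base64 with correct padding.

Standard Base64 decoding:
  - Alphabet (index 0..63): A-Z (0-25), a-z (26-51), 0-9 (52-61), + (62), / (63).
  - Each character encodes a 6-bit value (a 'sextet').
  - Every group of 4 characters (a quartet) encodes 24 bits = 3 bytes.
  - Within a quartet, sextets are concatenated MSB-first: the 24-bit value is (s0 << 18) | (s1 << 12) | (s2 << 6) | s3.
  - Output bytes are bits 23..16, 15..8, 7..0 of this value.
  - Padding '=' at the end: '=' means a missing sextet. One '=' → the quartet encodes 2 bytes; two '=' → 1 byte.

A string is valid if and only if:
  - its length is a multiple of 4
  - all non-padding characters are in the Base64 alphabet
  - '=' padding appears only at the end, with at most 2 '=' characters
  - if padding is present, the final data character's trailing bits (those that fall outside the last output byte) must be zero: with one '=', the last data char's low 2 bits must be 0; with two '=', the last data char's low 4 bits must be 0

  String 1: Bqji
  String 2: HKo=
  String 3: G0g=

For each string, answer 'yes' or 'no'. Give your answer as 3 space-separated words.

Answer: yes yes yes

Derivation:
String 1: 'Bqji' → valid
String 2: 'HKo=' → valid
String 3: 'G0g=' → valid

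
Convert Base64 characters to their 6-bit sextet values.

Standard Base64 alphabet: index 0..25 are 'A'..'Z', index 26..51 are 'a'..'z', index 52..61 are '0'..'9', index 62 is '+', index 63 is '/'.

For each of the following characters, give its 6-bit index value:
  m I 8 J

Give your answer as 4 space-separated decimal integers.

'm': a..z range, 26 + ord('m') − ord('a') = 38
'I': A..Z range, ord('I') − ord('A') = 8
'8': 0..9 range, 52 + ord('8') − ord('0') = 60
'J': A..Z range, ord('J') − ord('A') = 9

Answer: 38 8 60 9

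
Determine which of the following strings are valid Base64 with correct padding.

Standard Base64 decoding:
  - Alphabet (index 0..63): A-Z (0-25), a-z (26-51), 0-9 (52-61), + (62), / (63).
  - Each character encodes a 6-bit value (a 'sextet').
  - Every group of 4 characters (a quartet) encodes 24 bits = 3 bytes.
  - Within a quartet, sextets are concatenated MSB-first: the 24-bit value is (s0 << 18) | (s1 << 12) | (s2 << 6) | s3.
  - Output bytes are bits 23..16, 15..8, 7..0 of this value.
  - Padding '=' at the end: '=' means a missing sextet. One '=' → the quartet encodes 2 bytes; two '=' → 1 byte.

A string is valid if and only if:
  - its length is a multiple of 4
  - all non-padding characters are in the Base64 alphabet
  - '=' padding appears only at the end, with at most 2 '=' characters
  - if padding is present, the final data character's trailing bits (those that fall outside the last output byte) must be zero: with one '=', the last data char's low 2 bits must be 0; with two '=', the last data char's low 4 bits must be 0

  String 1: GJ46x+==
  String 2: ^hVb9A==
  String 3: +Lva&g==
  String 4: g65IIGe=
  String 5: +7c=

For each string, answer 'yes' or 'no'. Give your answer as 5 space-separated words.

Answer: no no no no yes

Derivation:
String 1: 'GJ46x+==' → invalid (bad trailing bits)
String 2: '^hVb9A==' → invalid (bad char(s): ['^'])
String 3: '+Lva&g==' → invalid (bad char(s): ['&'])
String 4: 'g65IIGe=' → invalid (bad trailing bits)
String 5: '+7c=' → valid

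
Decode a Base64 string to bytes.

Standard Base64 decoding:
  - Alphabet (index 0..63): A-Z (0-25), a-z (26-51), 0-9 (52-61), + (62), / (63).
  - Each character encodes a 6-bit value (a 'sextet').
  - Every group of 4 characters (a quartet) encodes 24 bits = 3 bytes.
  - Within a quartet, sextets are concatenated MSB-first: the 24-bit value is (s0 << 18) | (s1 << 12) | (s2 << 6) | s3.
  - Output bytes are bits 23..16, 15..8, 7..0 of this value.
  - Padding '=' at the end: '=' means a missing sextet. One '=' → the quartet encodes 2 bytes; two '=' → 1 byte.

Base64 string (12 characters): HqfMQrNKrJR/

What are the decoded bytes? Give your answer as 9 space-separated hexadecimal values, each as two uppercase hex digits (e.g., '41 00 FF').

After char 0 ('H'=7): chars_in_quartet=1 acc=0x7 bytes_emitted=0
After char 1 ('q'=42): chars_in_quartet=2 acc=0x1EA bytes_emitted=0
After char 2 ('f'=31): chars_in_quartet=3 acc=0x7A9F bytes_emitted=0
After char 3 ('M'=12): chars_in_quartet=4 acc=0x1EA7CC -> emit 1E A7 CC, reset; bytes_emitted=3
After char 4 ('Q'=16): chars_in_quartet=1 acc=0x10 bytes_emitted=3
After char 5 ('r'=43): chars_in_quartet=2 acc=0x42B bytes_emitted=3
After char 6 ('N'=13): chars_in_quartet=3 acc=0x10ACD bytes_emitted=3
After char 7 ('K'=10): chars_in_quartet=4 acc=0x42B34A -> emit 42 B3 4A, reset; bytes_emitted=6
After char 8 ('r'=43): chars_in_quartet=1 acc=0x2B bytes_emitted=6
After char 9 ('J'=9): chars_in_quartet=2 acc=0xAC9 bytes_emitted=6
After char 10 ('R'=17): chars_in_quartet=3 acc=0x2B251 bytes_emitted=6
After char 11 ('/'=63): chars_in_quartet=4 acc=0xAC947F -> emit AC 94 7F, reset; bytes_emitted=9

Answer: 1E A7 CC 42 B3 4A AC 94 7F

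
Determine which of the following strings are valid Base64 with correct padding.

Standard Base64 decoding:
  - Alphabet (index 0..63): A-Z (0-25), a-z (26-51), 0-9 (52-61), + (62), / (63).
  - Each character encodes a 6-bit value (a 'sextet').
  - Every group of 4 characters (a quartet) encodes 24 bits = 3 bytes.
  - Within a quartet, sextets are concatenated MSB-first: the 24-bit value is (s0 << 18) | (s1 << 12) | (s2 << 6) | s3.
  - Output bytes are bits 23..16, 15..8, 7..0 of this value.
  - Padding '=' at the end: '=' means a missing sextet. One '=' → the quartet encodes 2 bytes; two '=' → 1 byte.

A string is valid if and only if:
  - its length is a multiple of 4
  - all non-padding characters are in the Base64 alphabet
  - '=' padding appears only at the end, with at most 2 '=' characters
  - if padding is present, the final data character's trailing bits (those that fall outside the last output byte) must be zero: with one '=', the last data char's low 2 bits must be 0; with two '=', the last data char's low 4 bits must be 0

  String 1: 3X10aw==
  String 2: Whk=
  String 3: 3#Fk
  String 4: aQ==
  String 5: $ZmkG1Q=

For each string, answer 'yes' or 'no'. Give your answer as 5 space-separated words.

Answer: yes yes no yes no

Derivation:
String 1: '3X10aw==' → valid
String 2: 'Whk=' → valid
String 3: '3#Fk' → invalid (bad char(s): ['#'])
String 4: 'aQ==' → valid
String 5: '$ZmkG1Q=' → invalid (bad char(s): ['$'])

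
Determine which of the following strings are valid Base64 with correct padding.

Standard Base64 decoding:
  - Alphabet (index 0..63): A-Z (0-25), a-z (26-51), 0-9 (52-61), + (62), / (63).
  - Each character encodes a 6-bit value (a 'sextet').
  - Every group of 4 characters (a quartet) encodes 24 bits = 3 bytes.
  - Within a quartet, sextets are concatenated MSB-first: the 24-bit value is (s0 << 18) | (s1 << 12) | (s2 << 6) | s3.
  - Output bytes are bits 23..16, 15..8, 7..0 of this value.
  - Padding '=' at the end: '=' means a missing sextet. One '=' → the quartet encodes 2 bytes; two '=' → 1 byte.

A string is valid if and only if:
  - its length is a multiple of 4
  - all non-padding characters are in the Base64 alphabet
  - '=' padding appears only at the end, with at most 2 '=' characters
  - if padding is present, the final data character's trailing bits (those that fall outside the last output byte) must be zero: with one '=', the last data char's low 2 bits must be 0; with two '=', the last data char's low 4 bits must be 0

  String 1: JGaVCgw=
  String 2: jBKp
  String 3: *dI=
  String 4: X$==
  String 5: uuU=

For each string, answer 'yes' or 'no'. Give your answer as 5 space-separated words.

Answer: yes yes no no yes

Derivation:
String 1: 'JGaVCgw=' → valid
String 2: 'jBKp' → valid
String 3: '*dI=' → invalid (bad char(s): ['*'])
String 4: 'X$==' → invalid (bad char(s): ['$'])
String 5: 'uuU=' → valid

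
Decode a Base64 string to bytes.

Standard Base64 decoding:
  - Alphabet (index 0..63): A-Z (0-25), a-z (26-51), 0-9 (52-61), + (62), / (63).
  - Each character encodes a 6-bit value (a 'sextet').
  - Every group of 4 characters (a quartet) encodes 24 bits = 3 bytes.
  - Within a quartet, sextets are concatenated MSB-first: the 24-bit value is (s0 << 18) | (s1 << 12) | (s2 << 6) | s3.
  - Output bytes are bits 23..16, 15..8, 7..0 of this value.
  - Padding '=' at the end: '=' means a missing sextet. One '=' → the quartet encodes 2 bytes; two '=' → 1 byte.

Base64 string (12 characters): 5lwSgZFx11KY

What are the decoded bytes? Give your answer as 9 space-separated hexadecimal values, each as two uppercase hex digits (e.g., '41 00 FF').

Answer: E6 5C 12 81 91 71 D7 52 98

Derivation:
After char 0 ('5'=57): chars_in_quartet=1 acc=0x39 bytes_emitted=0
After char 1 ('l'=37): chars_in_quartet=2 acc=0xE65 bytes_emitted=0
After char 2 ('w'=48): chars_in_quartet=3 acc=0x39970 bytes_emitted=0
After char 3 ('S'=18): chars_in_quartet=4 acc=0xE65C12 -> emit E6 5C 12, reset; bytes_emitted=3
After char 4 ('g'=32): chars_in_quartet=1 acc=0x20 bytes_emitted=3
After char 5 ('Z'=25): chars_in_quartet=2 acc=0x819 bytes_emitted=3
After char 6 ('F'=5): chars_in_quartet=3 acc=0x20645 bytes_emitted=3
After char 7 ('x'=49): chars_in_quartet=4 acc=0x819171 -> emit 81 91 71, reset; bytes_emitted=6
After char 8 ('1'=53): chars_in_quartet=1 acc=0x35 bytes_emitted=6
After char 9 ('1'=53): chars_in_quartet=2 acc=0xD75 bytes_emitted=6
After char 10 ('K'=10): chars_in_quartet=3 acc=0x35D4A bytes_emitted=6
After char 11 ('Y'=24): chars_in_quartet=4 acc=0xD75298 -> emit D7 52 98, reset; bytes_emitted=9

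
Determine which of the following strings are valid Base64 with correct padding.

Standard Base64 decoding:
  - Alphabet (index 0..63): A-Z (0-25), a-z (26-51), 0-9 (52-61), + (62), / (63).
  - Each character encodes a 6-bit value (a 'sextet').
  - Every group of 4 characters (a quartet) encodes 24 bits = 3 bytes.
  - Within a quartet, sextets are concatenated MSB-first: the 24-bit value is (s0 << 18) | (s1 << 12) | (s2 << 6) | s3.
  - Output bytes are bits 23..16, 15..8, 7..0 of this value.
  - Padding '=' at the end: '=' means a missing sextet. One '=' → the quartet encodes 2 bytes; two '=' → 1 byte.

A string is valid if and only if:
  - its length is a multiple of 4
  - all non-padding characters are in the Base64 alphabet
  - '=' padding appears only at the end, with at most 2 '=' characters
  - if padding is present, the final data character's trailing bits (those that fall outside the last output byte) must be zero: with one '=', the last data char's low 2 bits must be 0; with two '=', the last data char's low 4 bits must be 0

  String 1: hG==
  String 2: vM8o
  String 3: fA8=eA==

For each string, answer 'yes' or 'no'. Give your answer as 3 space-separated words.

String 1: 'hG==' → invalid (bad trailing bits)
String 2: 'vM8o' → valid
String 3: 'fA8=eA==' → invalid (bad char(s): ['=']; '=' in middle)

Answer: no yes no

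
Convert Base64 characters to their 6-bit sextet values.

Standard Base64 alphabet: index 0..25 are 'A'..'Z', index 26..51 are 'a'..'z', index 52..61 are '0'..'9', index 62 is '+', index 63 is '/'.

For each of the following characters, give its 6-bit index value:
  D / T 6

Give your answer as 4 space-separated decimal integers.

'D': A..Z range, ord('D') − ord('A') = 3
'/': index 63
'T': A..Z range, ord('T') − ord('A') = 19
'6': 0..9 range, 52 + ord('6') − ord('0') = 58

Answer: 3 63 19 58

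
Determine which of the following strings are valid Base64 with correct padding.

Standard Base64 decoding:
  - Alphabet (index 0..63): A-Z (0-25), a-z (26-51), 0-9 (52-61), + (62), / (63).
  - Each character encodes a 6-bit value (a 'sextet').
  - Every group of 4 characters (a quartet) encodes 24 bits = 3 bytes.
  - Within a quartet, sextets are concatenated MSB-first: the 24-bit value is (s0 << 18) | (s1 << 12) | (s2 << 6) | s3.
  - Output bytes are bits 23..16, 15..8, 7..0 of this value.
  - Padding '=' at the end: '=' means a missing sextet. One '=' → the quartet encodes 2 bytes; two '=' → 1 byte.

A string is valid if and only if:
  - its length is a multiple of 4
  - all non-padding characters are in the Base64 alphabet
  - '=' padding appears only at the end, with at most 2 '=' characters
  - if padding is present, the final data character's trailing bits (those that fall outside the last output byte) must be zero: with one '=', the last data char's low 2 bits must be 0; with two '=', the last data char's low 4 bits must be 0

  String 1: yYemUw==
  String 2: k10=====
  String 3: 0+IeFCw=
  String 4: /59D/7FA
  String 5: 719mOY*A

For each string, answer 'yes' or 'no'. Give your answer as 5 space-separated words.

Answer: yes no yes yes no

Derivation:
String 1: 'yYemUw==' → valid
String 2: 'k10=====' → invalid (5 pad chars (max 2))
String 3: '0+IeFCw=' → valid
String 4: '/59D/7FA' → valid
String 5: '719mOY*A' → invalid (bad char(s): ['*'])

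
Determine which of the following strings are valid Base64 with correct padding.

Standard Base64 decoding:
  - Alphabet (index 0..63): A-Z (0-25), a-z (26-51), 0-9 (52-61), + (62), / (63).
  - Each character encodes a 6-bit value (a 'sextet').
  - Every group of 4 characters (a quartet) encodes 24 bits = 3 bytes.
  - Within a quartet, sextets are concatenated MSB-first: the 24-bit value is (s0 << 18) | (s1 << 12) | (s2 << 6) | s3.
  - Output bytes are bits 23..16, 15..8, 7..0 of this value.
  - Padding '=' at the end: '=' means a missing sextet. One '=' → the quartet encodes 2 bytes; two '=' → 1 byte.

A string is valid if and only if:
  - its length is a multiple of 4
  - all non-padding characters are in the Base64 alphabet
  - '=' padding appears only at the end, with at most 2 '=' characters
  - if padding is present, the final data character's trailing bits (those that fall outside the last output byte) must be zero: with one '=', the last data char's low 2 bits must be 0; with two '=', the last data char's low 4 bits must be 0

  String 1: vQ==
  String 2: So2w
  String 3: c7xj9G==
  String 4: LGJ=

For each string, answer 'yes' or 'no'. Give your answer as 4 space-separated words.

Answer: yes yes no no

Derivation:
String 1: 'vQ==' → valid
String 2: 'So2w' → valid
String 3: 'c7xj9G==' → invalid (bad trailing bits)
String 4: 'LGJ=' → invalid (bad trailing bits)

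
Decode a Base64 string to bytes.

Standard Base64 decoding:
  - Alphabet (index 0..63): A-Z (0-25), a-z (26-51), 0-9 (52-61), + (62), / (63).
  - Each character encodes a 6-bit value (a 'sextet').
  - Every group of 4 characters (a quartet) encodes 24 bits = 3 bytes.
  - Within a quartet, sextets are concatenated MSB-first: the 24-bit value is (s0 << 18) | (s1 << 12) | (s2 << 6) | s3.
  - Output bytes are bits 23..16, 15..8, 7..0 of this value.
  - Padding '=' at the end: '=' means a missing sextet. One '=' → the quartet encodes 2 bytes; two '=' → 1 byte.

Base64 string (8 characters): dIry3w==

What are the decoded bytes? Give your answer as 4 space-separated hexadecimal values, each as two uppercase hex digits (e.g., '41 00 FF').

After char 0 ('d'=29): chars_in_quartet=1 acc=0x1D bytes_emitted=0
After char 1 ('I'=8): chars_in_quartet=2 acc=0x748 bytes_emitted=0
After char 2 ('r'=43): chars_in_quartet=3 acc=0x1D22B bytes_emitted=0
After char 3 ('y'=50): chars_in_quartet=4 acc=0x748AF2 -> emit 74 8A F2, reset; bytes_emitted=3
After char 4 ('3'=55): chars_in_quartet=1 acc=0x37 bytes_emitted=3
After char 5 ('w'=48): chars_in_quartet=2 acc=0xDF0 bytes_emitted=3
Padding '==': partial quartet acc=0xDF0 -> emit DF; bytes_emitted=4

Answer: 74 8A F2 DF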